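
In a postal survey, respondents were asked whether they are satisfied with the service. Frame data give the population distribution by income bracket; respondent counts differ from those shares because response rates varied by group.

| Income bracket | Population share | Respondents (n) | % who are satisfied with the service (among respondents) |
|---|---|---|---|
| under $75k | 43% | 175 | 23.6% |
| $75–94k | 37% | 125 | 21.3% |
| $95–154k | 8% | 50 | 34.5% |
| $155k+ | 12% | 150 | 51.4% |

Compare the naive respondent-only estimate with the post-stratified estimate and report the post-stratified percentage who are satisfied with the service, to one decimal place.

27.0%

Without adjustment, the pooled respondent share is:
  (175/500)×23.6 + (125/500)×21.3 + (50/500)×34.5 + (150/500)×51.4 = 32.455%
Post-stratifying to population shares instead:
  0.43×23.6 + 0.37×21.3 + 0.08×34.5 + 0.12×51.4 = 26.957%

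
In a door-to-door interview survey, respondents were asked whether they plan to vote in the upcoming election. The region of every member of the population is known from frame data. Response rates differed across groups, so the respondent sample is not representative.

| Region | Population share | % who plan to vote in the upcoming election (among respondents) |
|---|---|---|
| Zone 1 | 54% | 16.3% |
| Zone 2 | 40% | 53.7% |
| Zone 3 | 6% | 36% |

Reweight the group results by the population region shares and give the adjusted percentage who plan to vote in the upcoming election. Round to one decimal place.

32.4%

Each cell contributes population-share × respondent value:
  Zone 1: 0.54 × 16.3 = 8.802
  Zone 2: 0.4 × 53.7 = 21.48
  Zone 3: 0.06 × 36 = 2.16
Post-stratified estimate = 32.442 → 32.4%.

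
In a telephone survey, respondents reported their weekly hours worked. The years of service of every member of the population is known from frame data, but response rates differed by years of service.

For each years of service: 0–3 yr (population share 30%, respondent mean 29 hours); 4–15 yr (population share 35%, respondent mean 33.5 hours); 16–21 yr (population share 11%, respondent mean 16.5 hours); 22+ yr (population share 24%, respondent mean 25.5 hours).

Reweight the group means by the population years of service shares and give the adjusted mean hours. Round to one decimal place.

28.4

Reweight to the known years of service distribution:
  0–3 yr: 0.3 × 29 = 8.7
  4–15 yr: 0.35 × 33.5 = 11.725
  16–21 yr: 0.11 × 16.5 = 1.815
  22+ yr: 0.24 × 25.5 = 6.12
Post-stratified estimate = 28.36 → 28.4.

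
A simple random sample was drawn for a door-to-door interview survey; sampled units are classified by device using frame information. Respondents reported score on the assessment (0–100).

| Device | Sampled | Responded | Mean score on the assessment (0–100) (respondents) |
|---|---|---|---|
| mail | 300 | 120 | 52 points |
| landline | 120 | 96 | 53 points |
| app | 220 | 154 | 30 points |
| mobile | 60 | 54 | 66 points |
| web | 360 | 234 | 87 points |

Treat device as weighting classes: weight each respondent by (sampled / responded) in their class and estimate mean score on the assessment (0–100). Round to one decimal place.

Class response rates: mail 120/300 = 40%, landline 96/120 = 80%, app 154/220 = 70%, mobile 54/60 = 90%, web 234/360 = 65%.
Weighting each respondent by the inverse class response rate inflates each class back to its sampled size, so the class weight is n_sampled:
  mail: 300 × 52 = 15,600
  landline: 120 × 53 = 6360
  app: 220 × 30 = 6600
  mobile: 60 × 66 = 3960
  web: 360 × 87 = 31,320
Adjusted estimate = 63,840 / 1,060 = 60.2264 → 60.2.

60.2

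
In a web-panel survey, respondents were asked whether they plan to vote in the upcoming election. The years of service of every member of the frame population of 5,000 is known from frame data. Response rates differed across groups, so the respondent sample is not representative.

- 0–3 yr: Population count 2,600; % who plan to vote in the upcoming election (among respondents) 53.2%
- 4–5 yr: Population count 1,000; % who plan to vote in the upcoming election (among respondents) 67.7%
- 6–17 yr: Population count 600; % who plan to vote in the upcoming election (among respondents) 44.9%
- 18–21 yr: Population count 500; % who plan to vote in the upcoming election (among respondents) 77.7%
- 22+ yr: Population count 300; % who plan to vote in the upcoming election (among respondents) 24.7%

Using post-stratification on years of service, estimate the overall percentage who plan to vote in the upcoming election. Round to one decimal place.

55.8%

Post-stratification weights by population share, not respondent share:
  0–3 yr: (2,600/5,000) × 53.2 = 27.664
  4–5 yr: (1,000/5,000) × 67.7 = 13.54
  6–17 yr: (600/5,000) × 44.9 = 5.388
  18–21 yr: (500/5,000) × 77.7 = 7.77
  22+ yr: (300/5,000) × 24.7 = 1.482
Post-stratified estimate = 55.844 → 55.8%.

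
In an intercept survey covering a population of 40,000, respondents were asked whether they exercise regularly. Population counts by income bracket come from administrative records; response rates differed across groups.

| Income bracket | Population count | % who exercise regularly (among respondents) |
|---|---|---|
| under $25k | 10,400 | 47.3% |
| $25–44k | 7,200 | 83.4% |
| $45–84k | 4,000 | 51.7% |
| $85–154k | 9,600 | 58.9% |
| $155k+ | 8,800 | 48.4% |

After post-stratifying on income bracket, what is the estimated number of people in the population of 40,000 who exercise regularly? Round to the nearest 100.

22,900

Apply each group's respondent rate to its population count:
  under $25k: 10,400 × 47.3% = 4919.2
  $25–44k: 7,200 × 83.4% = 6004.8
  $45–84k: 4,000 × 51.7% = 2068
  $85–154k: 9,600 × 58.9% = 5654.4
  $155k+: 8,800 × 48.4% = 4259.2
Estimated total = 22905.6 → 22,900.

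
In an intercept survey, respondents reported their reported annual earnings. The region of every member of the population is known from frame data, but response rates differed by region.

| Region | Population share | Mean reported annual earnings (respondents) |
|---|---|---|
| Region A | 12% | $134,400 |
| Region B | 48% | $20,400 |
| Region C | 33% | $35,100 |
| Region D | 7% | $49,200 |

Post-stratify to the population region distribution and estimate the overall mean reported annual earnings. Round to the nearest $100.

Weight each group's respondent value by its population share:
  Region A: 0.12 × 134,400 = 16,128
  Region B: 0.48 × 20,400 = 9792
  Region C: 0.33 × 35,100 = 11,583
  Region D: 0.07 × 49,200 = 3444
Post-stratified estimate = 40,947 → $40,900.

$40,900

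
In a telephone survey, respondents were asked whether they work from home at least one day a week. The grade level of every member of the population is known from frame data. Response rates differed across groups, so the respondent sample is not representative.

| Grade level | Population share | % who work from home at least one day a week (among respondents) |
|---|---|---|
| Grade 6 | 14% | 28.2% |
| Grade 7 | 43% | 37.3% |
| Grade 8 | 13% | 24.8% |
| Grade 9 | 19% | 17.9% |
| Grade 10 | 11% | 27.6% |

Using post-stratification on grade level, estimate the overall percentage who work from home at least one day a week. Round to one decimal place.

29.6%

Post-stratification weights by population share, not respondent share:
  Grade 6: 0.14 × 28.2 = 3.948
  Grade 7: 0.43 × 37.3 = 16.039
  Grade 8: 0.13 × 24.8 = 3.224
  Grade 9: 0.19 × 17.9 = 3.401
  Grade 10: 0.11 × 27.6 = 3.036
Post-stratified estimate = 29.648 → 29.6%.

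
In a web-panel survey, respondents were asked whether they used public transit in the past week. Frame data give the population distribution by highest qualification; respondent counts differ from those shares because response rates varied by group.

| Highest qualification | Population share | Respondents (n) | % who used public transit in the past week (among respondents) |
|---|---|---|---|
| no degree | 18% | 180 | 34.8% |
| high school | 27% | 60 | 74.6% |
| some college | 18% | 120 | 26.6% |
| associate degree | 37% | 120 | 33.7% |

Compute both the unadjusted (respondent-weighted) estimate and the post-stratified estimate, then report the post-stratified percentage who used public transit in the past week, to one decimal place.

Without adjustment, the pooled respondent share is:
  (180/480)×34.8 + (60/480)×74.6 + (120/480)×26.6 + (120/480)×33.7 = 37.45%
Post-stratifying to population shares instead:
  0.18×34.8 + 0.27×74.6 + 0.18×26.6 + 0.37×33.7 = 43.663%

43.7%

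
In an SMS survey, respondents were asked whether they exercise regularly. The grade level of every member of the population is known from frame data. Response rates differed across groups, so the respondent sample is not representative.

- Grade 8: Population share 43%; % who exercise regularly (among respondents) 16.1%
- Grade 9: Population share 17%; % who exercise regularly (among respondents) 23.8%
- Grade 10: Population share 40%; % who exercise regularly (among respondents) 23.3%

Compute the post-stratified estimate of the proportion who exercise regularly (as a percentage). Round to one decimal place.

Weight each group's respondent value by its population share:
  Grade 8: 0.43 × 16.1 = 6.923
  Grade 9: 0.17 × 23.8 = 4.046
  Grade 10: 0.4 × 23.3 = 9.32
Post-stratified estimate = 20.289 → 20.3%.

20.3%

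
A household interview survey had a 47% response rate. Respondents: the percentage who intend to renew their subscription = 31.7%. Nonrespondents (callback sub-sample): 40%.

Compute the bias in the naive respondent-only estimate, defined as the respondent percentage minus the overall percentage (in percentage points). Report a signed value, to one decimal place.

-4.4 percentage points

Nonresponse fraction = 1 − 0.47 = 0.53.
Bias = (nonresponse fraction) × (respondent percentage − nonrespondent percentage)
     = 0.53 × (31.7 − 40) = 0.53 × -8.3 = -4.399.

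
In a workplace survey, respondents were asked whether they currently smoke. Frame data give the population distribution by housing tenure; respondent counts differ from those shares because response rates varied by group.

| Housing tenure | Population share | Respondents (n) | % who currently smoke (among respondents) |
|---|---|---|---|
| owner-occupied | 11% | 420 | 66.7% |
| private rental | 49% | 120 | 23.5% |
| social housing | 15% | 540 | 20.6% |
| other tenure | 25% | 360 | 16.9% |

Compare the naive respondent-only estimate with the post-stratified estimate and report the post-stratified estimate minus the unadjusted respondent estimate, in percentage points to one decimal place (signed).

Unadjusted (pooled respondent) estimate weights by respondent counts:
  (420/1440)×66.7 + (120/1440)×23.5 + (540/1440)×20.6 + (360/1440)×16.9 = 33.3625%
Post-stratifying to population shares instead:
  0.11×66.7 + 0.49×23.5 + 0.15×20.6 + 0.25×16.9 = 26.167%
Difference = 26.167 − 33.3625 = -7.1955 pp.

-7.2 percentage points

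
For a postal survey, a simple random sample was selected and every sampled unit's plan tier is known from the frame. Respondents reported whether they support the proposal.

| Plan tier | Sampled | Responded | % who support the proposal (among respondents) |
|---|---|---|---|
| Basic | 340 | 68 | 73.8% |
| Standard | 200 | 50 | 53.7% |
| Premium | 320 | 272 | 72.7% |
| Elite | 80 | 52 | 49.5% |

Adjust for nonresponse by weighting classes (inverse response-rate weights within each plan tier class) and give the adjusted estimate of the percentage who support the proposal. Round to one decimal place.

67.1%

Response rates by class: Basic 68/340 = 20%, Standard 50/200 = 25%, Premium 272/320 = 85%, Elite 52/80 = 65%.
Each respondent's weight = sampled/responded in their class; summing within a class gives n_sampled, so:
  Basic: 340 × 73.8 = 25,092
  Standard: 200 × 53.7 = 10,740
  Premium: 320 × 72.7 = 23,264
  Elite: 80 × 49.5 = 3960
Adjusted estimate = 63,056 / 940 = 67.0809 → 67.1%.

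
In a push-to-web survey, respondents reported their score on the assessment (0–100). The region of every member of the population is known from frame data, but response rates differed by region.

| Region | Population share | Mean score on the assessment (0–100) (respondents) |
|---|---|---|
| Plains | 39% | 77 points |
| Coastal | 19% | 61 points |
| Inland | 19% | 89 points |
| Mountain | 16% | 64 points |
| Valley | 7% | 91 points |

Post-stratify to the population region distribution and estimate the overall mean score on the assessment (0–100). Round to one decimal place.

75.1

Weight each group's respondent value by its population share:
  Plains: 0.39 × 77 = 30.03
  Coastal: 0.19 × 61 = 11.59
  Inland: 0.19 × 89 = 16.91
  Mountain: 0.16 × 64 = 10.24
  Valley: 0.07 × 91 = 6.37
Post-stratified estimate = 75.14 → 75.1.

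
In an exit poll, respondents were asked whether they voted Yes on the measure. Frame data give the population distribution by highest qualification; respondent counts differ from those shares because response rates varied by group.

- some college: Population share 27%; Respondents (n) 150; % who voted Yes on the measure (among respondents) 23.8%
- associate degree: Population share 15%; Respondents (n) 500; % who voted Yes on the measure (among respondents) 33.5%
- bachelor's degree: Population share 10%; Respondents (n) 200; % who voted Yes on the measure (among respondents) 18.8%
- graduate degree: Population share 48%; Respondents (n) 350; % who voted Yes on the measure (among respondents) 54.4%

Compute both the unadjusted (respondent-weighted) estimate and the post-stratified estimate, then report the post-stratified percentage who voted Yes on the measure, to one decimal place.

39.4%

Naive respondent-only estimate (weights = respondent counts):
  (150/1200)×23.8 + (500/1200)×33.5 + (200/1200)×18.8 + (350/1200)×54.4 = 35.9333%
Post-stratifying to population shares instead:
  0.27×23.8 + 0.15×33.5 + 0.1×18.8 + 0.48×54.4 = 39.443%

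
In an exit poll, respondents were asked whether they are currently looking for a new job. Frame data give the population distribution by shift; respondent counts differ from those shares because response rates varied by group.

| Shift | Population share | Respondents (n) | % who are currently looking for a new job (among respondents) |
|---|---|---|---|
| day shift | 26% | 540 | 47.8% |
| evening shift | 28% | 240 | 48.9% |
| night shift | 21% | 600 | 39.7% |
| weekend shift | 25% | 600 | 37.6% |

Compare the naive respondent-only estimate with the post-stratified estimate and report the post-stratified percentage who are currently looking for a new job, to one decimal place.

Without adjustment, the pooled respondent share is:
  (540/1980)×47.8 + (240/1980)×48.9 + (600/1980)×39.7 + (600/1980)×37.6 = 42.3879%
Post-stratifying to population shares instead:
  0.26×47.8 + 0.28×48.9 + 0.21×39.7 + 0.25×37.6 = 43.857%

43.9%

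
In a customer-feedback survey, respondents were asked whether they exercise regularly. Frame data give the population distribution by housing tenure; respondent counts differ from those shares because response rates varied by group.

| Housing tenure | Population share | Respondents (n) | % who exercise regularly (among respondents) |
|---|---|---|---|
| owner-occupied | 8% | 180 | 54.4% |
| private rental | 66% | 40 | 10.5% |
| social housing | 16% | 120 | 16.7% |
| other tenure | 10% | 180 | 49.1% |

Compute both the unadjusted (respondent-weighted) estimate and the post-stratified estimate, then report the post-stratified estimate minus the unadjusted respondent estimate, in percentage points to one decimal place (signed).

Without adjustment, the pooled respondent share is:
  (180/520)×54.4 + (40/520)×10.5 + (120/520)×16.7 + (180/520)×49.1 = 40.4885%
Reweighting by population housing tenure shares:
  0.08×54.4 + 0.66×10.5 + 0.16×16.7 + 0.1×49.1 = 18.864%
Difference = 18.864 − 40.4885 = -21.6245 pp.

-21.6 percentage points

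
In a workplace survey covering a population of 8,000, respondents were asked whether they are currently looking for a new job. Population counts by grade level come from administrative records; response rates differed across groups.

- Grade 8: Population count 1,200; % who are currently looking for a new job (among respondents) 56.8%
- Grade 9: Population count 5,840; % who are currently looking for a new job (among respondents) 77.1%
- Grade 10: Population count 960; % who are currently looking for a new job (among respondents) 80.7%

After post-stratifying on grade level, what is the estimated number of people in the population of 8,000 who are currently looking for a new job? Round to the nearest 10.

5,960

Each cell contributes its population count × the respondent rate:
  Grade 8: 1,200 × 56.8% = 681.6
  Grade 9: 5,840 × 77.1% = 4502.64
  Grade 10: 960 × 80.7% = 774.72
Estimated total = 5958.96 → 5,960.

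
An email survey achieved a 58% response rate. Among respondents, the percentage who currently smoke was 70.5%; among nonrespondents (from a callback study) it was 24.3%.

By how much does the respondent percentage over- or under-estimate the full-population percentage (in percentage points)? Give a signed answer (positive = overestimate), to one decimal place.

Nonresponse fraction = 1 − 0.58 = 0.42.
Bias = (nonresponse fraction) × (respondent percentage − nonrespondent percentage)
     = 0.42 × (70.5 − 24.3) = 0.42 × 46.2 = 19.404.

+19.4 percentage points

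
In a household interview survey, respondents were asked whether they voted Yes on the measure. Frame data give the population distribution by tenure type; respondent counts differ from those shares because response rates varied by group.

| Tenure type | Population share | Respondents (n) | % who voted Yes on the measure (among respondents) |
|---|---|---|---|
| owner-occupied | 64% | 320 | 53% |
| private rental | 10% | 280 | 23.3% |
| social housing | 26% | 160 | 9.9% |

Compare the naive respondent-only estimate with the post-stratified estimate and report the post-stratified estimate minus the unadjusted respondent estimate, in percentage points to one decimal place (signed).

Unadjusted (pooled respondent) estimate weights by respondent counts:
  (320/760)×53 + (280/760)×23.3 + (160/760)×9.9 = 32.9842%
Post-stratifying to population shares instead:
  0.64×53 + 0.1×23.3 + 0.26×9.9 = 38.824%
Difference = 38.824 − 32.9842 = 5.8398 pp.

+5.8 percentage points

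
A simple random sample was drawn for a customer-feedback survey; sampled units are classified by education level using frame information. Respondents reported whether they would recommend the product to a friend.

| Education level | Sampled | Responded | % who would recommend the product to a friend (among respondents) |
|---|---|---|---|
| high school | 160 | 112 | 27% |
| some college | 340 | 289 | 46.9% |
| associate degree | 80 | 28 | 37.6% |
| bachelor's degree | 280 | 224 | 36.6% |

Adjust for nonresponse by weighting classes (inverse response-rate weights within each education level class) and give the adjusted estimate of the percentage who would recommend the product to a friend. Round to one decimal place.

39.0%

Class response rates: high school 112/160 = 70%, some college 289/340 = 85%, associate degree 28/80 = 35%, bachelor's degree 224/280 = 80%.
Weighting each respondent by the inverse class response rate inflates each class back to its sampled size, so the class weight is n_sampled:
  high school: 160 × 27 = 4320
  some college: 340 × 46.9 = 15,946
  associate degree: 80 × 37.6 = 3008
  bachelor's degree: 280 × 36.6 = 10,248
Adjusted estimate = 33,522 / 860 = 38.9791 → 39.0%.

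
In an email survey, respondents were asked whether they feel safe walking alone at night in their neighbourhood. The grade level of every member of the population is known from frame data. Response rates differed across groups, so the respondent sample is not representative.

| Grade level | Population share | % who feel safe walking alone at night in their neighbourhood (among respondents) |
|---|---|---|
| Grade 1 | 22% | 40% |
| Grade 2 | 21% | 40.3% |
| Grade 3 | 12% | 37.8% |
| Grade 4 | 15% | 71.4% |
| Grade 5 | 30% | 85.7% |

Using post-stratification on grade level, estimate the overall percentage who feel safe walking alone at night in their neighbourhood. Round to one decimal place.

Each cell contributes population-share × respondent value:
  Grade 1: 0.22 × 40 = 8.8
  Grade 2: 0.21 × 40.3 = 8.463
  Grade 3: 0.12 × 37.8 = 4.536
  Grade 4: 0.15 × 71.4 = 10.71
  Grade 5: 0.3 × 85.7 = 25.71
Post-stratified estimate = 58.219 → 58.2%.

58.2%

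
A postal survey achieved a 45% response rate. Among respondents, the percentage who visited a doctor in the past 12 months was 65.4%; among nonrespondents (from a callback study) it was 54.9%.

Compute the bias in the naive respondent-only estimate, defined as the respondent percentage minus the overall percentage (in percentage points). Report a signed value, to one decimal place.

Nonresponse fraction = 1 − 0.45 = 0.55.
Bias = (nonresponse fraction) × (respondent percentage − nonrespondent percentage)
     = 0.55 × (65.4 − 54.9) = 0.55 × 10.5 = 5.775.

+5.8 percentage points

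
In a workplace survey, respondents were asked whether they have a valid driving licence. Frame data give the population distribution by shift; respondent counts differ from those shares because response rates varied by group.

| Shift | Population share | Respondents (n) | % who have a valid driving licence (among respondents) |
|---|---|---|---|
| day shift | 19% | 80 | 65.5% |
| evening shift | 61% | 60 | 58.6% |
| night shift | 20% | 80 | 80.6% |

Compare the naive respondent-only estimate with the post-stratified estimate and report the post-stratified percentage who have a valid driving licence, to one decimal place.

64.3%

Naive respondent-only estimate (weights = respondent counts):
  (80/220)×65.5 + (60/220)×58.6 + (80/220)×80.6 = 69.1091%
Post-stratified estimate weights by population shares:
  0.19×65.5 + 0.61×58.6 + 0.2×80.6 = 64.311%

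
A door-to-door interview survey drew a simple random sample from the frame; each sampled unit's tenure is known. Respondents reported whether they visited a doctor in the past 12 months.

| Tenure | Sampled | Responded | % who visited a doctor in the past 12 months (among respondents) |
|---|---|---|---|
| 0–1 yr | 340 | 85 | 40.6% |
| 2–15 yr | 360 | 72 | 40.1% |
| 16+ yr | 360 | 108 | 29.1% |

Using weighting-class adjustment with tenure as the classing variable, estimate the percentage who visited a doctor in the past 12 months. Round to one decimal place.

36.5%

Response rates by class: 0–1 yr 85/340 = 25%, 2–15 yr 72/360 = 20%, 16+ yr 108/360 = 30%.
With weight = n_sampled/n_responded per class, the weighted class total is n_sampled:
  0–1 yr: 340 × 40.6 = 13,804
  2–15 yr: 360 × 40.1 = 14,436
  16+ yr: 360 × 29.1 = 10,476
Adjusted estimate = 38,716 / 1,060 = 36.5245 → 36.5%.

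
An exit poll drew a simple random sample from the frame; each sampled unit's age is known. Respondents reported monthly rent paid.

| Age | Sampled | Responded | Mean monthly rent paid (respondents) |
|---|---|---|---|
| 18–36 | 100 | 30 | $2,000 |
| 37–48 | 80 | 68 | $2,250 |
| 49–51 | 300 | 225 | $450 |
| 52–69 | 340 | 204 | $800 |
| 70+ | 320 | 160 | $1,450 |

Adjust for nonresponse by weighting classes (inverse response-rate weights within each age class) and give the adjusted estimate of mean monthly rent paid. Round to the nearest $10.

$1,100

Response rates by class: 18–36 30/100 = 30%, 37–48 68/80 = 85%, 49–51 225/300 = 75%, 52–69 204/340 = 60%, 70+ 160/320 = 50%.
Weighting each respondent by the inverse class response rate inflates each class back to its sampled size, so the class weight is n_sampled:
  18–36: 100 × 2000 = 200,000
  37–48: 80 × 2250 = 180,000
  49–51: 300 × 450 = 135,000
  52–69: 340 × 800 = 272,000
  70+: 320 × 1450 = 464,000
Adjusted estimate = 1,251,000 / 1,140 = 1097.37 → $1,100.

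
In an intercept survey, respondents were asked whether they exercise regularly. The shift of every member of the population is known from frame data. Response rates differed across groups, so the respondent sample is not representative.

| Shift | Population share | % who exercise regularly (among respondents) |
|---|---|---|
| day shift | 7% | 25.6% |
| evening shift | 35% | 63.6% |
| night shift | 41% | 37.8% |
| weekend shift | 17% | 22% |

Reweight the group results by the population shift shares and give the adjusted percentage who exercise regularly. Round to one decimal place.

43.3%

Each cell contributes population-share × respondent value:
  day shift: 0.07 × 25.6 = 1.792
  evening shift: 0.35 × 63.6 = 22.26
  night shift: 0.41 × 37.8 = 15.498
  weekend shift: 0.17 × 22 = 3.74
Post-stratified estimate = 43.29 → 43.3%.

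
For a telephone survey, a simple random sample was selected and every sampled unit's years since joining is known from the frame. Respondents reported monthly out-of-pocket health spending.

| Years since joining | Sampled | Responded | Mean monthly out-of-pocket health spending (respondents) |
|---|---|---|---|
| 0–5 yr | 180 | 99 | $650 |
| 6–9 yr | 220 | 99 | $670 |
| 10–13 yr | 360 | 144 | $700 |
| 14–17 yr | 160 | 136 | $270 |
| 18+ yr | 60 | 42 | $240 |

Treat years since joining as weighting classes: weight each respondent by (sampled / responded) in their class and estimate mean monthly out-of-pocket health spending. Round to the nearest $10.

Response rates by class: 0–5 yr 99/180 = 55%, 6–9 yr 99/220 = 45%, 10–13 yr 144/360 = 40%, 14–17 yr 136/160 = 85%, 18+ yr 42/60 = 70%.
With weight = n_sampled/n_responded per class, the weighted class total is n_sampled:
  0–5 yr: 180 × 650 = 117,000
  6–9 yr: 220 × 670 = 147,400
  10–13 yr: 360 × 700 = 252,000
  14–17 yr: 160 × 270 = 43,200
  18+ yr: 60 × 240 = 14,400
Adjusted estimate = 574,000 / 980 = 585.714 → $590.

$590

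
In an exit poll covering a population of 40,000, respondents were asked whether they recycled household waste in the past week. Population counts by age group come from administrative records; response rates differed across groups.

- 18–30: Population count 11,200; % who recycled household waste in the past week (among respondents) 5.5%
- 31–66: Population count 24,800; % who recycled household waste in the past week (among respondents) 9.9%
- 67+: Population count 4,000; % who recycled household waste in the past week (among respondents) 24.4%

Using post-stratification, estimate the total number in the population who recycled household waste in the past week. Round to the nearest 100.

4,000

Apply each group's respondent rate to its population count:
  18–30: 11,200 × 5.5% = 616
  31–66: 24,800 × 9.9% = 2455.2
  67+: 4,000 × 24.4% = 976
Estimated total = 4047.2 → 4,000.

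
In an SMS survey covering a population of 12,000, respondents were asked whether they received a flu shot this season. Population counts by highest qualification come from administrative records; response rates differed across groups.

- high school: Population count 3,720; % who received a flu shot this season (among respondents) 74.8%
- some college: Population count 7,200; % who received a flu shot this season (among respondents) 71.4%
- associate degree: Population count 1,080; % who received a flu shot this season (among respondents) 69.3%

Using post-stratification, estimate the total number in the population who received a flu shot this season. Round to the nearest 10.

Each cell contributes its population count × the respondent rate:
  high school: 3,720 × 74.8% = 2782.56
  some college: 7,200 × 71.4% = 5140.8
  associate degree: 1,080 × 69.3% = 748.44
Estimated total = 8671.8 → 8,670.

8,670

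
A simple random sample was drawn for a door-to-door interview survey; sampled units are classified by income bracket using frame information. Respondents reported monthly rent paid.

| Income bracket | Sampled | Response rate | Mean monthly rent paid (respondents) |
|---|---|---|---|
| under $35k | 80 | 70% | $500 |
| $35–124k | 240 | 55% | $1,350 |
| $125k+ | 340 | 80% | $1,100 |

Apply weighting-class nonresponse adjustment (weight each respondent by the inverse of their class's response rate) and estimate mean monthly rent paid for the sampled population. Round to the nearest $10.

$1,120

With weight = n_sampled/n_responded per class, the weighted class total is n_sampled:
  under $35k: 80 × 500 = 40,000
  $35–124k: 240 × 1350 = 324,000
  $125k+: 340 × 1100 = 374,000
Adjusted estimate = 738,000 / 660 = 1118.18 → $1,120.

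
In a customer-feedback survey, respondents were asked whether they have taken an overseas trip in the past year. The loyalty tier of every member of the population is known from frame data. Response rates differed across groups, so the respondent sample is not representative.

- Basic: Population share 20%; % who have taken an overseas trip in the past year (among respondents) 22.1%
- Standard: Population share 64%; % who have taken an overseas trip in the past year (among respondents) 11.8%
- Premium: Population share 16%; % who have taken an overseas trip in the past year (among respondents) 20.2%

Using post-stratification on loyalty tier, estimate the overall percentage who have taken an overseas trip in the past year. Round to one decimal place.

Reweight to the known loyalty tier distribution:
  Basic: 0.2 × 22.1 = 4.42
  Standard: 0.64 × 11.8 = 7.552
  Premium: 0.16 × 20.2 = 3.232
Post-stratified estimate = 15.204 → 15.2%.

15.2%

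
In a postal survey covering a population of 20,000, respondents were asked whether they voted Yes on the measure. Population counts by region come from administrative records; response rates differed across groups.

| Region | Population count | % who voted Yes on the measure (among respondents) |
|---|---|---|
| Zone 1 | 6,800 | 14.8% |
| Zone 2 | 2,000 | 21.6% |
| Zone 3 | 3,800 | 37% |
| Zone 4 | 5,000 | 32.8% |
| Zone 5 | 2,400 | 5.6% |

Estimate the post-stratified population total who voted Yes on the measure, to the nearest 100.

Apply each group's respondent rate to its population count:
  Zone 1: 6,800 × 14.8% = 1006.4
  Zone 2: 2,000 × 21.6% = 432
  Zone 3: 3,800 × 37% = 1406
  Zone 4: 5,000 × 32.8% = 1640
  Zone 5: 2,400 × 5.6% = 134.4
Estimated total = 4618.8 → 4,600.

4,600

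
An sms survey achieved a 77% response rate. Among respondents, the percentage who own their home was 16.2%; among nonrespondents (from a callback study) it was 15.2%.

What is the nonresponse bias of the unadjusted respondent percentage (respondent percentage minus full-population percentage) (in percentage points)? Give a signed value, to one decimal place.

+0.2 percentage points

Nonresponse fraction = 1 − 0.77 = 0.23.
Bias = (nonresponse fraction) × (respondent percentage − nonrespondent percentage)
     = 0.23 × (16.2 − 15.2) = 0.23 × 1 = 0.23.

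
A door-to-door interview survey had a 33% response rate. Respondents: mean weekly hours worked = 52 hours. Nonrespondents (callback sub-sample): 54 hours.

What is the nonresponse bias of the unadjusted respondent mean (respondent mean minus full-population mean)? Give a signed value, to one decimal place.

-1.3

Nonresponse fraction = 1 − 0.33 = 0.67.
Bias = (nonresponse fraction) × (respondent mean − nonrespondent mean)
     = 0.67 × (52 − 54) = 0.67 × -2 = -1.34.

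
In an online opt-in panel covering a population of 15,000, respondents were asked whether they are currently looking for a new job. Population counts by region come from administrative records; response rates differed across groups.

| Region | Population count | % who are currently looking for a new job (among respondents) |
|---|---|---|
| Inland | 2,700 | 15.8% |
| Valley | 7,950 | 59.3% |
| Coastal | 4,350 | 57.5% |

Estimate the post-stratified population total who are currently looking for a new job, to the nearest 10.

7,640

Estimated count per cell = population count × respondent percentage:
  Inland: 2,700 × 15.8% = 426.6
  Valley: 7,950 × 59.3% = 4714.35
  Coastal: 4,350 × 57.5% = 2501.25
Estimated total = 7642.2 → 7,640.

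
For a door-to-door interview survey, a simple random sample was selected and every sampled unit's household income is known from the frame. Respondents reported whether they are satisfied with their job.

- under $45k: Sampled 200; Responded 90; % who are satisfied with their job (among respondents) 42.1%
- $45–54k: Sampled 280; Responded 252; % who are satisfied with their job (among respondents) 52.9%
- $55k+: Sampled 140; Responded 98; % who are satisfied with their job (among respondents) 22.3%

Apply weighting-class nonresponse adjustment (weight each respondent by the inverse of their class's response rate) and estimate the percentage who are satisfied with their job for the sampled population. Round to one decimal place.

42.5%

Response rates by class: under $45k 90/200 = 45%, $45–54k 252/280 = 90%, $55k+ 98/140 = 70%.
With weight = n_sampled/n_responded per class, the weighted class total is n_sampled:
  under $45k: 200 × 42.1 = 8420
  $45–54k: 280 × 52.9 = 14,812
  $55k+: 140 × 22.3 = 3122
Adjusted estimate = 26,354 / 620 = 42.5065 → 42.5%.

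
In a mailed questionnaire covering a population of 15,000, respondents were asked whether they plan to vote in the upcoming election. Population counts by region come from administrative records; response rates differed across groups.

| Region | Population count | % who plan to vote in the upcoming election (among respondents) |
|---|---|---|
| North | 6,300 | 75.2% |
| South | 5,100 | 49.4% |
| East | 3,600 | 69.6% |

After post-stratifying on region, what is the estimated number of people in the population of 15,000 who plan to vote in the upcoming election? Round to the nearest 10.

9,760

Each cell contributes its population count × the respondent rate:
  North: 6,300 × 75.2% = 4737.6
  South: 5,100 × 49.4% = 2519.4
  East: 3,600 × 69.6% = 2505.6
Estimated total = 9762.6 → 9,760.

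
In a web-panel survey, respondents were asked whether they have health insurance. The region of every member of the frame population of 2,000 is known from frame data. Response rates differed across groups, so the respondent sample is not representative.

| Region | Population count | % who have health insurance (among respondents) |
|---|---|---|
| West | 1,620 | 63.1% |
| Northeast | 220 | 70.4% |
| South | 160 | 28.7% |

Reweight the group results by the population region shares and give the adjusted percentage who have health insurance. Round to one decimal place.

61.2%

Each cell contributes population-share × respondent value:
  West: (1,620/2,000) × 63.1 = 51.111
  Northeast: (220/2,000) × 70.4 = 7.744
  South: (160/2,000) × 28.7 = 2.296
Post-stratified estimate = 61.151 → 61.2%.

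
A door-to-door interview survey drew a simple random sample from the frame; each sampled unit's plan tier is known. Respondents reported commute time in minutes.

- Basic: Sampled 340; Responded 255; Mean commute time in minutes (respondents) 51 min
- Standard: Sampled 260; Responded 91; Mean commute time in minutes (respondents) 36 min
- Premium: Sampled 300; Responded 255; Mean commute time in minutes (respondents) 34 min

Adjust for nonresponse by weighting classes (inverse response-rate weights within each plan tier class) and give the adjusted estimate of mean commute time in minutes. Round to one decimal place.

Response rates by class: Basic 255/340 = 75%, Standard 91/260 = 35%, Premium 255/300 = 85%.
Inverse-response-rate weighting restores each class to its sampled count, so class totals weight by n_sampled:
  Basic: 340 × 51 = 17,340
  Standard: 260 × 36 = 9360
  Premium: 300 × 34 = 10,200
Adjusted estimate = 36,900 / 900 = 41 → 41.0.

41.0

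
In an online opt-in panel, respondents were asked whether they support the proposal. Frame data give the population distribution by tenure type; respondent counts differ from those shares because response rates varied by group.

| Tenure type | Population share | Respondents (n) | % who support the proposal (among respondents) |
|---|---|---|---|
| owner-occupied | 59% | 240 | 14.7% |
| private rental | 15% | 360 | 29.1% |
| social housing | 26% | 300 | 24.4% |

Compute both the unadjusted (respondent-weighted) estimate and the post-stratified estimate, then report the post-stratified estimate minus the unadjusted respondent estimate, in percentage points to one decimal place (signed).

-4.3 percentage points

Without adjustment, the pooled respondent share is:
  (240/900)×14.7 + (360/900)×29.1 + (300/900)×24.4 = 23.6933%
Post-stratifying to population shares instead:
  0.59×14.7 + 0.15×29.1 + 0.26×24.4 = 19.382%
Difference = 19.382 − 23.6933 = -4.3113 pp.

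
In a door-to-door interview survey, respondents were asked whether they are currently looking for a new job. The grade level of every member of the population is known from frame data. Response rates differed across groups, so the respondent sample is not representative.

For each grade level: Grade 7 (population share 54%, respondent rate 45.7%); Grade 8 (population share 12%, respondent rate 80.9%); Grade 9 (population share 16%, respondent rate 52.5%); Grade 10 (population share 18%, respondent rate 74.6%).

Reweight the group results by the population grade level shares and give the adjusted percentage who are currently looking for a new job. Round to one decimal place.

56.2%

Each cell contributes population-share × respondent value:
  Grade 7: 0.54 × 45.7 = 24.678
  Grade 8: 0.12 × 80.9 = 9.708
  Grade 9: 0.16 × 52.5 = 8.4
  Grade 10: 0.18 × 74.6 = 13.428
Post-stratified estimate = 56.214 → 56.2%.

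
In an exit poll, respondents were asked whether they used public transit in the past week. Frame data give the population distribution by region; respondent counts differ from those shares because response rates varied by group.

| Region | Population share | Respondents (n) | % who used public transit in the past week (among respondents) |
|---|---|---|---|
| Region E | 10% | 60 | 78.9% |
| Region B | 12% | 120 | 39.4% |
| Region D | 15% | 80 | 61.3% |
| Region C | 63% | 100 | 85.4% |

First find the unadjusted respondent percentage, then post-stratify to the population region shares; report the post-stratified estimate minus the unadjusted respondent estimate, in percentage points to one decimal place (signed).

+12.0 percentage points

Naive respondent-only estimate (weights = respondent counts):
  (60/360)×78.9 + (120/360)×39.4 + (80/360)×61.3 + (100/360)×85.4 = 63.6278%
Post-stratifying to population shares instead:
  0.1×78.9 + 0.12×39.4 + 0.15×61.3 + 0.63×85.4 = 75.615%
Difference = 75.615 − 63.6278 = 11.9872 pp.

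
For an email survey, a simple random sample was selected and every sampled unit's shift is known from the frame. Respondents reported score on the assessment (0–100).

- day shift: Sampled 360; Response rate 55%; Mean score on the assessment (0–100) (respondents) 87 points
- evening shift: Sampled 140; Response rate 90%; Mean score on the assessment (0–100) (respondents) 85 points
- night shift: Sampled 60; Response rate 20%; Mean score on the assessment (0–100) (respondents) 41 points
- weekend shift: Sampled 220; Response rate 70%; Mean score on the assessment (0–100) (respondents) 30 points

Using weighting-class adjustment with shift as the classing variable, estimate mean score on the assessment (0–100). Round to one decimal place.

Inverse-response-rate weighting restores each class to its sampled count, so class totals weight by n_sampled:
  day shift: 360 × 87 = 31,320
  evening shift: 140 × 85 = 11,900
  night shift: 60 × 41 = 2460
  weekend shift: 220 × 30 = 6600
Adjusted estimate = 52,280 / 780 = 67.0256 → 67.0.

67.0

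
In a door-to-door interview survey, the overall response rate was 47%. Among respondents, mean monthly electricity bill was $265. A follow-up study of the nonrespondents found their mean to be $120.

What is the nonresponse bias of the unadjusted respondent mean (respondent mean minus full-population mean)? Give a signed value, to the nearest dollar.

Nonresponse fraction = 1 − 0.47 = 0.53.
Bias = (nonresponse fraction) × (respondent mean − nonrespondent mean)
     = 0.53 × (265 − 120) = 0.53 × 145 = 76.85.

+$77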